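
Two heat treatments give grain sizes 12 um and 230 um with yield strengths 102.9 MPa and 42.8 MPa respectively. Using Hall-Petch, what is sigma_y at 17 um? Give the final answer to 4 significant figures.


sigma_y = sigma0 + k / sqrt(d)
1/sqrt(d1) = 1/sqrt(1.2e-05) = 288.675;  1/sqrt(d2) = 65.938
k = (sigma1 - sigma2) / (1/sqrt(d1) - 1/sqrt(d2)) = (102.9 - 42.8) / (288.675 - 65.938) = 0.269825 MPa*m^0.5
sigma0 = sigma1 - k/sqrt(d1) = 102.9 - 0.269825*288.675 = 25.0083 MPa
sigma_y(d3) = 25.0083 + 0.269825 / sqrt(1.7e-05) = 90.45 MPa


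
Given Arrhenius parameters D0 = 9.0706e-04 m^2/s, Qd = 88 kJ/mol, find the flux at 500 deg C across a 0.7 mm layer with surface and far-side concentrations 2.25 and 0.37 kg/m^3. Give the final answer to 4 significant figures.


Step 1: D = D0 * exp(-Qd/(R*T))
T = 500 + 273.15 = 773.15 K
D = 9.0706e-04 * exp(-88e3 / (8.314 * 773.15)) = 1.02818e-09 m^2/s
Step 2: J = D * (C1 - C2) / dx
J = 1.02818e-09 * (2.25 - 0.37) / 7e-04
J = 2.761e-06 kg/(m^2*s)


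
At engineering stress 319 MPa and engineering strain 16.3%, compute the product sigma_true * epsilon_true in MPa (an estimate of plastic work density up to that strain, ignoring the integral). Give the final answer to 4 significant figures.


sigma_true = sigma_eng * (1 + epsilon_eng)
sigma_true = 319 * (1 + 0.163) = 370.997 MPa
epsilon_true = ln(1 + epsilon_eng)
epsilon_true = ln(1 + 0.163) = 0.151003
sigma_true * epsilon_true = 370.997 * 0.151003 = 56.02 MPa


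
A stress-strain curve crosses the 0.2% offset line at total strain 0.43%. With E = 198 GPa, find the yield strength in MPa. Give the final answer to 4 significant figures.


Offset strain = 0.002
Elastic strain at yield = total_strain - offset = 4.3e-03 - 0.002 = 2.3e-03
sigma_y = E * elastic_strain = 198000 * 2.3e-03
sigma_y = 455.4 MPa


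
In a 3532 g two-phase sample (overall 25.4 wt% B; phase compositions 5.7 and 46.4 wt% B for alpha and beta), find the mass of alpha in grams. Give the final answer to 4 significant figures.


f_alpha = (C_beta - C0) / (C_beta - C_alpha)
f_alpha = (46.4 - 25.4) / (46.4 - 5.7) = 0.515971
m_alpha = f_alpha * m_total = 0.515971 * 3532 = 1822 g


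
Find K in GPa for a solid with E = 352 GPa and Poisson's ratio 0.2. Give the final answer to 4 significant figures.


K = E / (3*(1-2*nu))
K = 352 / (3*(1-2*0.2))
K = 195.6 GPa


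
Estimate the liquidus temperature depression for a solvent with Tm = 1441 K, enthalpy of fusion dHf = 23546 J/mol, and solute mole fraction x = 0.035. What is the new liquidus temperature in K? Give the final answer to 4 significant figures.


dT = R*Tm^2*x / dHf
dT = 8.314 * 1441^2 * 0.035 / 23546
dT = 25.6619 K
T_new = 1441 - 25.6619 = 1415 K


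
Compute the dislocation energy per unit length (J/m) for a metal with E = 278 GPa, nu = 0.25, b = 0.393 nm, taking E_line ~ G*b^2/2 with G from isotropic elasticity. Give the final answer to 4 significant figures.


Step 1: G = E / (2*(1+nu))
G = 278 / (2*(1+0.25)) = 111.2 GPa = 1.112e+11 Pa
Step 2: E_line = G*b^2/2
b = 0.393 nm = 3.93e-10 m
E_line = 0.5 * 1.112e+11 * (3.93e-10)^2 = 8.587e-09 J/m


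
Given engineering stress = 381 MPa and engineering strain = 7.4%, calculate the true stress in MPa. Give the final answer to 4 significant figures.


sigma_true = sigma_eng * (1 + epsilon_eng)
sigma_true = 381 * (1 + 0.074)
sigma_true = 409.2 MPa


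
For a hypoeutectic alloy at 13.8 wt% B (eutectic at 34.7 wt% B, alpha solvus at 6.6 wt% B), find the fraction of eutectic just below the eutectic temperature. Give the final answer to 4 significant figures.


f_primary = (C_e - C0) / (C_e - C_alpha_max)
f_primary = (34.7 - 13.8) / (34.7 - 6.6)
f_primary = 0.743772
f_eutectic = 1 - 0.743772 = 0.2562


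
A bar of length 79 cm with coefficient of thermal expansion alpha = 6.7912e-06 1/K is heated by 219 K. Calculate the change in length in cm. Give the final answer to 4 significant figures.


dL = L0 * alpha * dT
dL = 79 * 6.7912e-06 * 219
dL = 0.1175 cm


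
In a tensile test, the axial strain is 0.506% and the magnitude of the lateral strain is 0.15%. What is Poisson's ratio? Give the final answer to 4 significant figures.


nu = -epsilon_lat / epsilon_axial
Lateral strain is contraction (negative), so using magnitudes:
nu = 0.15 / 0.506
nu = 0.2964


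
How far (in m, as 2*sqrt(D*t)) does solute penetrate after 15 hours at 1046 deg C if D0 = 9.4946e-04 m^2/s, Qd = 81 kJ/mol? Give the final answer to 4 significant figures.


Step 1: D = D0 * exp(-Qd/(R*T))
T = 1319.15 K
D = 9.4946e-04 * exp(-81e3 / (8.314 * 1319.15)) = 5.88827e-07 m^2/s
Step 2: L = 2*sqrt(D*t)
t = 15 h = 54000 s
L = 2*sqrt(5.88827e-07 * 54000) = 0.3566 m


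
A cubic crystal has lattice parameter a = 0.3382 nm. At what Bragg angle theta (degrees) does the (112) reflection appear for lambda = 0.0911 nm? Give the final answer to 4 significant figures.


d = a / sqrt(h^2+k^2+l^2)
d = 0.3382 / sqrt(6) = 0.13807 nm
lambda = 2*d*sin(theta)  =>  sin(theta) = lambda / (2*d)
sin(theta) = 0.0911 / (2 * 0.13807) = 0.329906
theta = 19.26 deg


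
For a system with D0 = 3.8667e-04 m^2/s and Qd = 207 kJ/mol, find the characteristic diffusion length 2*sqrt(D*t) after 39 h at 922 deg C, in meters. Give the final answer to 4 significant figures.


Step 1: D = D0 * exp(-Qd/(R*T))
T = 1195.15 K
D = 3.8667e-04 * exp(-207e3 / (8.314 * 1195.15)) = 3.46715e-13 m^2/s
Step 2: L = 2*sqrt(D*t)
t = 39 h = 140400 s
L = 2*sqrt(3.46715e-13 * 140400) = 4.413e-04 m


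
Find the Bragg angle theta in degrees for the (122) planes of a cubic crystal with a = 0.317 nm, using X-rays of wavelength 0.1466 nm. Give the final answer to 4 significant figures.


d = a / sqrt(h^2+k^2+l^2)
d = 0.317 / sqrt(9) = 0.105667 nm
lambda = 2*d*sin(theta)  =>  sin(theta) = lambda / (2*d)
sin(theta) = 0.1466 / (2 * 0.105667) = 0.693691
theta = 43.92 deg


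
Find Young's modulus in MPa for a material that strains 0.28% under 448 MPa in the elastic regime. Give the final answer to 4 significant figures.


E = sigma / epsilon
epsilon = 0.28% = 2.8e-03
E = 448 / 2.8e-03
E = 160000 MPa


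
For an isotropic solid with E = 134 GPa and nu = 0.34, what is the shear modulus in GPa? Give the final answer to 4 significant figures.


G = E / (2*(1+nu))
G = 134 / (2*(1+0.34))
G = 50 GPa


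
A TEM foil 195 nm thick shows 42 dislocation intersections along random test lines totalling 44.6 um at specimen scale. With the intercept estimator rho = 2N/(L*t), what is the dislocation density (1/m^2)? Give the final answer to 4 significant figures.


rho = 2N / (L * t)
L = 44.6 um = 4.46e-05 m, t = 195 nm = 1.95e-07 m
rho = 2 * 42 / (4.46e-05 * 1.95e-07)
rho = 9.659e+12 1/m^2


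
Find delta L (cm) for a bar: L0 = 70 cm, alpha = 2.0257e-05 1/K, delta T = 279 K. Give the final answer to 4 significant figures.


dL = L0 * alpha * dT
dL = 70 * 2.0257e-05 * 279
dL = 0.3956 cm


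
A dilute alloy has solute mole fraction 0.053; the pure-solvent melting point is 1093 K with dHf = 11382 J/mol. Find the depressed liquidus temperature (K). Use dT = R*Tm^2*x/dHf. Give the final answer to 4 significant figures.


dT = R*Tm^2*x / dHf
dT = 8.314 * 1093^2 * 0.053 / 11382
dT = 46.2496 K
T_new = 1093 - 46.2496 = 1047 K


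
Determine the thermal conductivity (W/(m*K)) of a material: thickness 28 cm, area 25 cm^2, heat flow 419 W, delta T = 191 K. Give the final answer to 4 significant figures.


k = Q*L / (A*dT)
L = 0.28 m, A = 2.5e-03 m^2
k = 419 * 0.28 / (2.5e-03 * 191)
k = 245.7 W/(m*K)


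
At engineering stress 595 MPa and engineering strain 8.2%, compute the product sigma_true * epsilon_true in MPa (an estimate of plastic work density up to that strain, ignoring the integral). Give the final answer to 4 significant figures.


sigma_true = sigma_eng * (1 + epsilon_eng)
sigma_true = 595 * (1 + 0.082) = 643.79 MPa
epsilon_true = ln(1 + epsilon_eng)
epsilon_true = ln(1 + 0.082) = 0.0788112
sigma_true * epsilon_true = 643.79 * 0.0788112 = 50.74 MPa


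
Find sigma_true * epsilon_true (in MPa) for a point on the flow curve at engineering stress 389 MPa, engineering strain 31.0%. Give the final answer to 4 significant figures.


sigma_true = sigma_eng * (1 + epsilon_eng)
sigma_true = 389 * (1 + 0.31) = 509.59 MPa
epsilon_true = ln(1 + epsilon_eng)
epsilon_true = ln(1 + 0.31) = 0.270027
sigma_true * epsilon_true = 509.59 * 0.270027 = 137.6 MPa


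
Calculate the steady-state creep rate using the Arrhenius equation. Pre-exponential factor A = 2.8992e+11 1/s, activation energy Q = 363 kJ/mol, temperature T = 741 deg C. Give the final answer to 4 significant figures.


rate = A * exp(-Q / (R*T))
T = 741 + 273.15 = 1014.15 K
rate = 2.8992e+11 * exp(-363e3 / (8.314 * 1014.15))
rate = 5.821e-08 1/s


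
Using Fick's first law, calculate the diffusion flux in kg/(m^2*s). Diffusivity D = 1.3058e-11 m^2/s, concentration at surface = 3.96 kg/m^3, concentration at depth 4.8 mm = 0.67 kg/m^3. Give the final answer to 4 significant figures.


J = -D * (dC/dx) = D * (C1 - C2) / dx
J = 1.3058e-11 * (3.96 - 0.67) / 4.8e-03
J = 8.95e-09 kg/(m^2*s)


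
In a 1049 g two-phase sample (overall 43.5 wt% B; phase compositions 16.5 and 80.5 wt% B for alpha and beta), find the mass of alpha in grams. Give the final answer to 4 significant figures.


f_alpha = (C_beta - C0) / (C_beta - C_alpha)
f_alpha = (80.5 - 43.5) / (80.5 - 16.5) = 0.578125
m_alpha = f_alpha * m_total = 0.578125 * 1049 = 606.5 g


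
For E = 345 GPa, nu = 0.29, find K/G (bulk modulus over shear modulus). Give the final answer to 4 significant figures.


G = E / (2*(1+nu))
G = 345 / (2*(1+0.29)) = 133.721 GPa
K = E / (3*(1-2*nu))
K = 345 / (3*(1-2*0.29)) = 273.81 GPa
K/G = 273.81 / 133.721 = 2.048


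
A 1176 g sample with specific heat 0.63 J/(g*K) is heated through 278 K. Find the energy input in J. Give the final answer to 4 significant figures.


Q = m * cp * dT
Q = 1176 * 0.63 * 278
Q = 206000 J


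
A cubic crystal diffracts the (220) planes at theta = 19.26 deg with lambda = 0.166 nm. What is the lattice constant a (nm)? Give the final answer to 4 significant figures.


d = lambda / (2*sin(theta))
d = 0.166 / (2*sin(19.26 deg))
d = 0.251625 nm
a = d * sqrt(h^2+k^2+l^2) = 0.251625 * sqrt(8)
a = 0.7117 nm


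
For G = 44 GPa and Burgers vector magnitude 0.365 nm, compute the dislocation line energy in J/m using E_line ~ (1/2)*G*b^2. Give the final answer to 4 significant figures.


E = G*b^2/2
b = 0.365 nm = 3.65e-10 m
G = 44 GPa = 4.4e+10 Pa
E = 0.5 * 4.4e+10 * (3.65e-10)^2
E = 2.931e-09 J/m


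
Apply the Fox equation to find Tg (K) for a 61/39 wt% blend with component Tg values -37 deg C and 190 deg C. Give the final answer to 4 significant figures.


1/Tg = w1/Tg1 + w2/Tg2 (in Kelvin)
Tg1 = 236.15 K, Tg2 = 463.15 K
1/Tg = 0.61/236.15 + 0.39/463.15
Tg = 292 K


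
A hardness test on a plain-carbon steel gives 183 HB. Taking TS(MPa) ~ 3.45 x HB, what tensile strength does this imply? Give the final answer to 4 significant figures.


TS (MPa) = 3.45 * HB
TS = 3.45 * 183
TS = 631.4 MPa


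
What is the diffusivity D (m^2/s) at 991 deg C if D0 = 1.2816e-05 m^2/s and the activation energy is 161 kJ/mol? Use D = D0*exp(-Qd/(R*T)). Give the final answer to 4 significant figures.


D = D0 * exp(-Qd / (R*T))
T = 1264.15 K
D = 1.2816e-05 * exp(-161e3 / (8.314 * 1264.15))
D = 2.851e-12 m^2/s


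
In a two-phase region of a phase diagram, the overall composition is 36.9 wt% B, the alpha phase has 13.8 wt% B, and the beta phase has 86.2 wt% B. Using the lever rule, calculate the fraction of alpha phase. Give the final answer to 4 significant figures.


f_alpha = (C_beta - C0) / (C_beta - C_alpha)
f_alpha = (86.2 - 36.9) / (86.2 - 13.8)
f_alpha = 0.6809


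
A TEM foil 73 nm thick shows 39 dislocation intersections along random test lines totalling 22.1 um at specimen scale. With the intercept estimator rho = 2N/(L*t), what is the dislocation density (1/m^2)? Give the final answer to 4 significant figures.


rho = 2N / (L * t)
L = 22.1 um = 2.21e-05 m, t = 73 nm = 7.3e-08 m
rho = 2 * 39 / (2.21e-05 * 7.3e-08)
rho = 4.835e+13 1/m^2


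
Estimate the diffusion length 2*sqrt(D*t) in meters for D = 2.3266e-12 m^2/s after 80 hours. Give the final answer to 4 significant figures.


t = 80 hr = 288000 s
Diffusion length = 2*sqrt(D*t)
= 2*sqrt(2.3266e-12 * 288000)
= 1.637e-03 m


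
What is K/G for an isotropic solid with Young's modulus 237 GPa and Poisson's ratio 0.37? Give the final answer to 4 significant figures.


G = E / (2*(1+nu))
G = 237 / (2*(1+0.37)) = 86.4964 GPa
K = E / (3*(1-2*nu))
K = 237 / (3*(1-2*0.37)) = 303.846 GPa
K/G = 303.846 / 86.4964 = 3.513


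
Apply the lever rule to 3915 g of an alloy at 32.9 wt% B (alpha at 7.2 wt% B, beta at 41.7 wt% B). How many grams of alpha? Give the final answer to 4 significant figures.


f_alpha = (C_beta - C0) / (C_beta - C_alpha)
f_alpha = (41.7 - 32.9) / (41.7 - 7.2) = 0.255072
m_alpha = f_alpha * m_total = 0.255072 * 3915 = 998.6 g


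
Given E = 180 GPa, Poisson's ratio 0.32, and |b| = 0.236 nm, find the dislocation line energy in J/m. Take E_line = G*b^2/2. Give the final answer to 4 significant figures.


Step 1: G = E / (2*(1+nu))
G = 180 / (2*(1+0.32)) = 68.1818 GPa = 6.81818e+10 Pa
Step 2: E_line = G*b^2/2
b = 0.236 nm = 2.36e-10 m
E_line = 0.5 * 6.81818e+10 * (2.36e-10)^2 = 1.899e-09 J/m


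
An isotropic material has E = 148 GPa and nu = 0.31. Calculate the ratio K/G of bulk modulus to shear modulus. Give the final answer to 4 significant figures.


G = E / (2*(1+nu))
G = 148 / (2*(1+0.31)) = 56.4885 GPa
K = E / (3*(1-2*nu))
K = 148 / (3*(1-2*0.31)) = 129.825 GPa
K/G = 129.825 / 56.4885 = 2.298


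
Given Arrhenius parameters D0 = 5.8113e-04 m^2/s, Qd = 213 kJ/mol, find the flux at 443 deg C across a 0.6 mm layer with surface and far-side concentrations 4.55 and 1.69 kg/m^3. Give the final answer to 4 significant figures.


Step 1: D = D0 * exp(-Qd/(R*T))
T = 443 + 273.15 = 716.15 K
D = 5.8113e-04 * exp(-213e3 / (8.314 * 716.15)) = 1.69002e-19 m^2/s
Step 2: J = D * (C1 - C2) / dx
J = 1.69002e-19 * (4.55 - 1.69) / 6e-04
J = 8.056e-16 kg/(m^2*s)


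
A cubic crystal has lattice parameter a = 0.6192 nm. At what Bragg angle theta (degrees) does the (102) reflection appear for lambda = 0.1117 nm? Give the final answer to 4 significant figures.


d = a / sqrt(h^2+k^2+l^2)
d = 0.6192 / sqrt(5) = 0.276915 nm
lambda = 2*d*sin(theta)  =>  sin(theta) = lambda / (2*d)
sin(theta) = 0.1117 / (2 * 0.276915) = 0.201687
theta = 11.64 deg


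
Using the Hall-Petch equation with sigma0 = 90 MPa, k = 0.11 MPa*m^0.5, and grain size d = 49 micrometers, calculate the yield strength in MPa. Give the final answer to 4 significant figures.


sigma_y = sigma0 + k / sqrt(d)
d = 49 um = 4.9e-05 m
sigma_y = 90 + 0.11 / sqrt(4.9e-05)
sigma_y = 105.7 MPa


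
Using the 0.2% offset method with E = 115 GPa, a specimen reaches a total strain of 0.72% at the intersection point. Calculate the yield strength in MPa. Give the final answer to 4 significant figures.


Offset strain = 0.002
Elastic strain at yield = total_strain - offset = 7.2e-03 - 0.002 = 5.2e-03
sigma_y = E * elastic_strain = 115000 * 5.2e-03
sigma_y = 598 MPa


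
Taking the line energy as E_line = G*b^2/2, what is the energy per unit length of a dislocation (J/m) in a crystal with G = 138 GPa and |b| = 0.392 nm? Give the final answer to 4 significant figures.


E = G*b^2/2
b = 0.392 nm = 3.92e-10 m
G = 138 GPa = 1.38e+11 Pa
E = 0.5 * 1.38e+11 * (3.92e-10)^2
E = 1.06e-08 J/m


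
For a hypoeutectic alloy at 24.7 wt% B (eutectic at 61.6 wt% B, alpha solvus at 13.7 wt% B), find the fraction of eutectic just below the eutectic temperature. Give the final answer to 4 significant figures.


f_primary = (C_e - C0) / (C_e - C_alpha_max)
f_primary = (61.6 - 24.7) / (61.6 - 13.7)
f_primary = 0.770355
f_eutectic = 1 - 0.770355 = 0.2296


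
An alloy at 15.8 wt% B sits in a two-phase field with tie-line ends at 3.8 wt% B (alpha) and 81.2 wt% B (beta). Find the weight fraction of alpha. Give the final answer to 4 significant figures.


f_alpha = (C_beta - C0) / (C_beta - C_alpha)
f_alpha = (81.2 - 15.8) / (81.2 - 3.8)
f_alpha = 0.845


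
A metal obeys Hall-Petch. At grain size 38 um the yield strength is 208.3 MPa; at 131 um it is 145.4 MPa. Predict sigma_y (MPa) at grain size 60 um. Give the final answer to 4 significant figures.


sigma_y = sigma0 + k / sqrt(d)
1/sqrt(d1) = 1/sqrt(3.8e-05) = 162.221;  1/sqrt(d2) = 87.3704
k = (sigma1 - sigma2) / (1/sqrt(d1) - 1/sqrt(d2)) = (208.3 - 145.4) / (162.221 - 87.3704) = 0.840336 MPa*m^0.5
sigma0 = sigma1 - k/sqrt(d1) = 208.3 - 0.840336*162.221 = 71.9795 MPa
sigma_y(d3) = 71.9795 + 0.840336 / sqrt(6e-05) = 180.5 MPa


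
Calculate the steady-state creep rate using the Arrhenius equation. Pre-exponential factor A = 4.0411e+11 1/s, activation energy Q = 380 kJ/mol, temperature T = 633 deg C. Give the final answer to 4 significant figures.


rate = A * exp(-Q / (R*T))
T = 633 + 273.15 = 906.15 K
rate = 4.0411e+11 * exp(-380e3 / (8.314 * 906.15))
rate = 5.021e-11 1/s


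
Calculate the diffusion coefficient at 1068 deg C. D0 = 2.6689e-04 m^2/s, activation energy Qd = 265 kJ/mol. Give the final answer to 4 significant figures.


D = D0 * exp(-Qd / (R*T))
T = 1341.15 K
D = 2.6689e-04 * exp(-265e3 / (8.314 * 1341.15))
D = 1.273e-14 m^2/s


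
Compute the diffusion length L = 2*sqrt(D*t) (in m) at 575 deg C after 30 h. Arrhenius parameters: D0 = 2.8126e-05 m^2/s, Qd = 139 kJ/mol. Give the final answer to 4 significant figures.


Step 1: D = D0 * exp(-Qd/(R*T))
T = 848.15 K
D = 2.8126e-05 * exp(-139e3 / (8.314 * 848.15)) = 7.73156e-14 m^2/s
Step 2: L = 2*sqrt(D*t)
t = 30 h = 108000 s
L = 2*sqrt(7.73156e-14 * 108000) = 1.828e-04 m


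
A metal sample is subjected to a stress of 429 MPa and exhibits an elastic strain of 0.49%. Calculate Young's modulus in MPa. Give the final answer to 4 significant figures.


E = sigma / epsilon
epsilon = 0.49% = 4.9e-03
E = 429 / 4.9e-03
E = 87550 MPa


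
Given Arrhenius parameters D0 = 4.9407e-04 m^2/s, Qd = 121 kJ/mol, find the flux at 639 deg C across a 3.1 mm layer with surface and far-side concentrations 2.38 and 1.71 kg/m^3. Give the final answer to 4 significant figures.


Step 1: D = D0 * exp(-Qd/(R*T))
T = 639 + 273.15 = 912.15 K
D = 4.9407e-04 * exp(-121e3 / (8.314 * 912.15)) = 5.81332e-11 m^2/s
Step 2: J = D * (C1 - C2) / dx
J = 5.81332e-11 * (2.38 - 1.71) / 3.1e-03
J = 1.256e-08 kg/(m^2*s)


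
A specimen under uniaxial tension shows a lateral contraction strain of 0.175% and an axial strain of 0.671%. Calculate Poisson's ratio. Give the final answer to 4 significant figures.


nu = -epsilon_lat / epsilon_axial
Lateral strain is contraction (negative), so using magnitudes:
nu = 0.175 / 0.671
nu = 0.2608


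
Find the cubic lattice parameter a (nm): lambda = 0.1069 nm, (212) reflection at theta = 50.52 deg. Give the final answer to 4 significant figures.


d = lambda / (2*sin(theta))
d = 0.1069 / (2*sin(50.52 deg))
d = 0.0692495 nm
a = d * sqrt(h^2+k^2+l^2) = 0.0692495 * sqrt(9)
a = 0.2077 nm


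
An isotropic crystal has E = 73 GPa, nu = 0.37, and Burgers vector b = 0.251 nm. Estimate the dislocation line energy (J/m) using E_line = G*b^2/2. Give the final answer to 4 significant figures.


Step 1: G = E / (2*(1+nu))
G = 73 / (2*(1+0.37)) = 26.6423 GPa = 2.66423e+10 Pa
Step 2: E_line = G*b^2/2
b = 0.251 nm = 2.51e-10 m
E_line = 0.5 * 2.66423e+10 * (2.51e-10)^2 = 8.392e-10 J/m


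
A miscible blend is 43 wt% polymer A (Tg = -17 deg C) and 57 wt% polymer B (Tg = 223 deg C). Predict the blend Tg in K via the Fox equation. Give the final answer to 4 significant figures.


1/Tg = w1/Tg1 + w2/Tg2 (in Kelvin)
Tg1 = 256.15 K, Tg2 = 496.15 K
1/Tg = 0.43/256.15 + 0.57/496.15
Tg = 353.7 K


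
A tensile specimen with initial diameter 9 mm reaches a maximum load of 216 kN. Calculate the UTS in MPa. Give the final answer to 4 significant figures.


A0 = pi*(d/2)^2 = pi*(9/2)^2 = 63.6173 mm^2
UTS = F_max / A0 = 216*1000 / 63.6173
UTS = 3395 MPa


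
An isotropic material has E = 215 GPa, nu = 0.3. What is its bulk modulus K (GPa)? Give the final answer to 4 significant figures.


K = E / (3*(1-2*nu))
K = 215 / (3*(1-2*0.3))
K = 179.2 GPa


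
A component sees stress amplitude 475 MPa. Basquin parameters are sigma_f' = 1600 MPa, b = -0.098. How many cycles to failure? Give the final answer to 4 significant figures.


sigma_a = sigma_f' * (2*Nf)^b
2*Nf = (sigma_a / sigma_f')^(1/b)
2*Nf = (475 / 1600)^(1/-0.098)
2*Nf = 240936
Nf = 120500 cycles


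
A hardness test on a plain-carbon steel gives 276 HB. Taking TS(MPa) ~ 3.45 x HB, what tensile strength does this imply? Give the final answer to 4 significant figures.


TS (MPa) = 3.45 * HB
TS = 3.45 * 276
TS = 952.2 MPa


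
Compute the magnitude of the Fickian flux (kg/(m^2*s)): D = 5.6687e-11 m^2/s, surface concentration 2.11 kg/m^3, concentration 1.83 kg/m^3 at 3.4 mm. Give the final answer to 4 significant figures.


J = -D * (dC/dx) = D * (C1 - C2) / dx
J = 5.6687e-11 * (2.11 - 1.83) / 3.4e-03
J = 4.668e-09 kg/(m^2*s)


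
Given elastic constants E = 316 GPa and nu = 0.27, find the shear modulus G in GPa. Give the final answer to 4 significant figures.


G = E / (2*(1+nu))
G = 316 / (2*(1+0.27))
G = 124.4 GPa


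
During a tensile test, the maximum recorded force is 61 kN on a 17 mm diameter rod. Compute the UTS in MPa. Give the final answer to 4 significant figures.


A0 = pi*(d/2)^2 = pi*(17/2)^2 = 226.98 mm^2
UTS = F_max / A0 = 61*1000 / 226.98
UTS = 268.7 MPa


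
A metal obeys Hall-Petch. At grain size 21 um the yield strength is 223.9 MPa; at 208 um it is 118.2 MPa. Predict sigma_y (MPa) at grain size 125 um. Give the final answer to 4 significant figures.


sigma_y = sigma0 + k / sqrt(d)
1/sqrt(d1) = 1/sqrt(2.1e-05) = 218.218;  1/sqrt(d2) = 69.3375
k = (sigma1 - sigma2) / (1/sqrt(d1) - 1/sqrt(d2)) = (223.9 - 118.2) / (218.218 - 69.3375) = 0.709966 MPa*m^0.5
sigma0 = sigma1 - k/sqrt(d1) = 223.9 - 0.709966*218.218 = 68.9727 MPa
sigma_y(d3) = 68.9727 + 0.709966 / sqrt(1.25e-04) = 132.5 MPa


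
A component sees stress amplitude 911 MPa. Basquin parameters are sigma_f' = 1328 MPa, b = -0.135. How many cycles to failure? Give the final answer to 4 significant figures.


sigma_a = sigma_f' * (2*Nf)^b
2*Nf = (sigma_a / sigma_f')^(1/b)
2*Nf = (911 / 1328)^(1/-0.135)
2*Nf = 16.3096
Nf = 8.155 cycles


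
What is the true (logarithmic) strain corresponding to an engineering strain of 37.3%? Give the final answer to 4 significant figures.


epsilon_true = ln(1 + epsilon_eng)
epsilon_true = ln(1 + 0.373)
epsilon_true = 0.317


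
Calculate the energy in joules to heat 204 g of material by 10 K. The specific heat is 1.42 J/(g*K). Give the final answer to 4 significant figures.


Q = m * cp * dT
Q = 204 * 1.42 * 10
Q = 2897 J


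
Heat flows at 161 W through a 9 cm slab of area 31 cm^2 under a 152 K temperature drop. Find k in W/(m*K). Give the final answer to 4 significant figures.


k = Q*L / (A*dT)
L = 0.09 m, A = 3.1e-03 m^2
k = 161 * 0.09 / (3.1e-03 * 152)
k = 30.75 W/(m*K)


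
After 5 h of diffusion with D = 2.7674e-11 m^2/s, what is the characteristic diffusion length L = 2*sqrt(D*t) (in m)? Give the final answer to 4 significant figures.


t = 5 hr = 18000 s
Diffusion length = 2*sqrt(D*t)
= 2*sqrt(2.7674e-11 * 18000)
= 1.412e-03 m


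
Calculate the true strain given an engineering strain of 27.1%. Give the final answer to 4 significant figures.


epsilon_true = ln(1 + epsilon_eng)
epsilon_true = ln(1 + 0.271)
epsilon_true = 0.2398


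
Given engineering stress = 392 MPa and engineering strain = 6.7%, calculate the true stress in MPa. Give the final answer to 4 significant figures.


sigma_true = sigma_eng * (1 + epsilon_eng)
sigma_true = 392 * (1 + 0.067)
sigma_true = 418.3 MPa


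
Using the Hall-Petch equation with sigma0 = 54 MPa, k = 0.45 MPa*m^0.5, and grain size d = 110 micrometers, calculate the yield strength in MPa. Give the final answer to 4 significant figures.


sigma_y = sigma0 + k / sqrt(d)
d = 110 um = 1.1e-04 m
sigma_y = 54 + 0.45 / sqrt(1.1e-04)
sigma_y = 96.91 MPa


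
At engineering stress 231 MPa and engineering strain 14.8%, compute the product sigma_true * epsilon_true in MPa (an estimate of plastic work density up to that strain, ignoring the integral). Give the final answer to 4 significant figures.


sigma_true = sigma_eng * (1 + epsilon_eng)
sigma_true = 231 * (1 + 0.148) = 265.188 MPa
epsilon_true = ln(1 + epsilon_eng)
epsilon_true = ln(1 + 0.148) = 0.138021
sigma_true * epsilon_true = 265.188 * 0.138021 = 36.6 MPa


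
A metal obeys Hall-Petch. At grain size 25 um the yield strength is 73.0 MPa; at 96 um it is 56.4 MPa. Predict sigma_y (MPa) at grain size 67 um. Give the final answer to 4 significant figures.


sigma_y = sigma0 + k / sqrt(d)
1/sqrt(d1) = 1/sqrt(2.5e-05) = 200;  1/sqrt(d2) = 102.062
k = (sigma1 - sigma2) / (1/sqrt(d1) - 1/sqrt(d2)) = (73.0 - 56.4) / (200 - 102.062) = 0.169495 MPa*m^0.5
sigma0 = sigma1 - k/sqrt(d1) = 73.0 - 0.169495*200 = 39.101 MPa
sigma_y(d3) = 39.101 + 0.169495 / sqrt(6.7e-05) = 59.81 MPa


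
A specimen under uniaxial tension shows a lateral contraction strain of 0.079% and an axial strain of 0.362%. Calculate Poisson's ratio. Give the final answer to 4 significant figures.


nu = -epsilon_lat / epsilon_axial
Lateral strain is contraction (negative), so using magnitudes:
nu = 0.079 / 0.362
nu = 0.2182


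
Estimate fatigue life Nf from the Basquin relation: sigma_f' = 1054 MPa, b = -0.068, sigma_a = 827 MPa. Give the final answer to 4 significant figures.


sigma_a = sigma_f' * (2*Nf)^b
2*Nf = (sigma_a / sigma_f')^(1/b)
2*Nf = (827 / 1054)^(1/-0.068)
2*Nf = 35.4035
Nf = 17.7 cycles


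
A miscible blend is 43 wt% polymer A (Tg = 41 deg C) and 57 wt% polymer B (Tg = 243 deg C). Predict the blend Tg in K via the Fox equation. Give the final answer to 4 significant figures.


1/Tg = w1/Tg1 + w2/Tg2 (in Kelvin)
Tg1 = 314.15 K, Tg2 = 516.15 K
1/Tg = 0.43/314.15 + 0.57/516.15
Tg = 404.4 K


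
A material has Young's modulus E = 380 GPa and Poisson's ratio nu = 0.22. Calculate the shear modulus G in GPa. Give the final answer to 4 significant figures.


G = E / (2*(1+nu))
G = 380 / (2*(1+0.22))
G = 155.7 GPa


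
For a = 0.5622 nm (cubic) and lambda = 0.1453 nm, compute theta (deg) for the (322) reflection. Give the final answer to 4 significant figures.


d = a / sqrt(h^2+k^2+l^2)
d = 0.5622 / sqrt(17) = 0.136354 nm
lambda = 2*d*sin(theta)  =>  sin(theta) = lambda / (2*d)
sin(theta) = 0.1453 / (2 * 0.136354) = 0.532806
theta = 32.2 deg


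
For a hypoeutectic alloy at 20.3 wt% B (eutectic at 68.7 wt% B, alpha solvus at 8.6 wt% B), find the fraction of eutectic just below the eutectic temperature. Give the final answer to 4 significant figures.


f_primary = (C_e - C0) / (C_e - C_alpha_max)
f_primary = (68.7 - 20.3) / (68.7 - 8.6)
f_primary = 0.805324
f_eutectic = 1 - 0.805324 = 0.1947


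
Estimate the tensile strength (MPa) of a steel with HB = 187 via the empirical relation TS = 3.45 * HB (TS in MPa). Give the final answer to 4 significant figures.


TS (MPa) = 3.45 * HB
TS = 3.45 * 187
TS = 645.2 MPa


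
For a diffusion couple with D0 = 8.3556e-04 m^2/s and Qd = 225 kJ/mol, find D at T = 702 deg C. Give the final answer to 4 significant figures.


D = D0 * exp(-Qd / (R*T))
T = 975.15 K
D = 8.3556e-04 * exp(-225e3 / (8.314 * 975.15))
D = 7.4e-16 m^2/s


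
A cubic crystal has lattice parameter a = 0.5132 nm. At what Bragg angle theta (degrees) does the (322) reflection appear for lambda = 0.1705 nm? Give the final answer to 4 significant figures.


d = a / sqrt(h^2+k^2+l^2)
d = 0.5132 / sqrt(17) = 0.124469 nm
lambda = 2*d*sin(theta)  =>  sin(theta) = lambda / (2*d)
sin(theta) = 0.1705 / (2 * 0.124469) = 0.684908
theta = 43.23 deg


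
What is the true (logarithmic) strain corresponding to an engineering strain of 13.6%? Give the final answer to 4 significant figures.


epsilon_true = ln(1 + epsilon_eng)
epsilon_true = ln(1 + 0.136)
epsilon_true = 0.1275


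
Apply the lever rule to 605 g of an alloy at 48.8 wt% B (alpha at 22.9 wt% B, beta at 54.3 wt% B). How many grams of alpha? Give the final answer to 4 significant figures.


f_alpha = (C_beta - C0) / (C_beta - C_alpha)
f_alpha = (54.3 - 48.8) / (54.3 - 22.9) = 0.175159
m_alpha = f_alpha * m_total = 0.175159 * 605 = 106 g


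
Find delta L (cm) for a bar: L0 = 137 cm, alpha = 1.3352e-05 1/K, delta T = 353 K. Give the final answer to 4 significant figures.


dL = L0 * alpha * dT
dL = 137 * 1.3352e-05 * 353
dL = 0.6457 cm


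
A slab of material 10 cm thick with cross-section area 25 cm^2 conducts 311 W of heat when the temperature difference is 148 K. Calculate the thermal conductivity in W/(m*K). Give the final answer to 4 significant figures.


k = Q*L / (A*dT)
L = 0.1 m, A = 2.5e-03 m^2
k = 311 * 0.1 / (2.5e-03 * 148)
k = 84.05 W/(m*K)


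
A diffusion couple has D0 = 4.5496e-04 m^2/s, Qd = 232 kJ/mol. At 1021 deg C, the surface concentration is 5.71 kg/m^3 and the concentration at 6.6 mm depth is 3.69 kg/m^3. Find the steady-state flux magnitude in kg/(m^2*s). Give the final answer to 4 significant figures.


Step 1: D = D0 * exp(-Qd/(R*T))
T = 1021 + 273.15 = 1294.15 K
D = 4.5496e-04 * exp(-232e3 / (8.314 * 1294.15)) = 1.96618e-13 m^2/s
Step 2: J = D * (C1 - C2) / dx
J = 1.96618e-13 * (5.71 - 3.69) / 6.6e-03
J = 6.018e-11 kg/(m^2*s)


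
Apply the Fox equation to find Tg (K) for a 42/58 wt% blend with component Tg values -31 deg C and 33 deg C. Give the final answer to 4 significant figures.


1/Tg = w1/Tg1 + w2/Tg2 (in Kelvin)
Tg1 = 242.15 K, Tg2 = 306.15 K
1/Tg = 0.42/242.15 + 0.58/306.15
Tg = 275.6 K


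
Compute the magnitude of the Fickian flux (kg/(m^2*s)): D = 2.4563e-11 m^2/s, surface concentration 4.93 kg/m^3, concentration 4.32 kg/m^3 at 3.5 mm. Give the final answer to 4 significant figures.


J = -D * (dC/dx) = D * (C1 - C2) / dx
J = 2.4563e-11 * (4.93 - 4.32) / 3.5e-03
J = 4.281e-09 kg/(m^2*s)


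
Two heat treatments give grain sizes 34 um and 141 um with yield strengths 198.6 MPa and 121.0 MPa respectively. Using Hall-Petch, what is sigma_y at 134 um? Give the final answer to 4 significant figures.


sigma_y = sigma0 + k / sqrt(d)
1/sqrt(d1) = 1/sqrt(3.4e-05) = 171.499;  1/sqrt(d2) = 84.2152
k = (sigma1 - sigma2) / (1/sqrt(d1) - 1/sqrt(d2)) = (198.6 - 121.0) / (171.499 - 84.2152) = 0.889058 MPa*m^0.5
sigma0 = sigma1 - k/sqrt(d1) = 198.6 - 0.889058*171.499 = 46.1278 MPa
sigma_y(d3) = 46.1278 + 0.889058 / sqrt(1.34e-04) = 122.9 MPa


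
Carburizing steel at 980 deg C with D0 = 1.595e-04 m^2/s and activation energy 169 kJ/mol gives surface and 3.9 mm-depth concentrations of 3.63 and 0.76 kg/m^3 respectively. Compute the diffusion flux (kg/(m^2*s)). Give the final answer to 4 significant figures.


Step 1: D = D0 * exp(-Qd/(R*T))
T = 980 + 273.15 = 1253.15 K
D = 1.595e-04 * exp(-169e3 / (8.314 * 1253.15)) = 1.43925e-11 m^2/s
Step 2: J = D * (C1 - C2) / dx
J = 1.43925e-11 * (3.63 - 0.76) / 3.9e-03
J = 1.059e-08 kg/(m^2*s)


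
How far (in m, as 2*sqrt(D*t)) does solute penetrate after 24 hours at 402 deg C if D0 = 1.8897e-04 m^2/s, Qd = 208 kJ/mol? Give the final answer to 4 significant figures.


Step 1: D = D0 * exp(-Qd/(R*T))
T = 675.15 K
D = 1.8897e-04 * exp(-208e3 / (8.314 * 675.15)) = 1.52539e-20 m^2/s
Step 2: L = 2*sqrt(D*t)
t = 24 h = 86400 s
L = 2*sqrt(1.52539e-20 * 86400) = 7.261e-08 m


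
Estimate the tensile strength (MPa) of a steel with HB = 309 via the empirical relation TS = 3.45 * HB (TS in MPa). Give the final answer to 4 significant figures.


TS (MPa) = 3.45 * HB
TS = 3.45 * 309
TS = 1066 MPa


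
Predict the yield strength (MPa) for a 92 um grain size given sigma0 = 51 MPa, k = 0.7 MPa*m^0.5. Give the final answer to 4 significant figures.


sigma_y = sigma0 + k / sqrt(d)
d = 92 um = 9.2e-05 m
sigma_y = 51 + 0.7 / sqrt(9.2e-05)
sigma_y = 124 MPa


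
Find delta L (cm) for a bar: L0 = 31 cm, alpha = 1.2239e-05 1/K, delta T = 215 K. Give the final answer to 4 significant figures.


dL = L0 * alpha * dT
dL = 31 * 1.2239e-05 * 215
dL = 0.08157 cm


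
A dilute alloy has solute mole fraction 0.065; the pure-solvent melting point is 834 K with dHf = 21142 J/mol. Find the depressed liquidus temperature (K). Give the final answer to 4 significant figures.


dT = R*Tm^2*x / dHf
dT = 8.314 * 834^2 * 0.065 / 21142
dT = 17.7791 K
T_new = 834 - 17.7791 = 816.2 K


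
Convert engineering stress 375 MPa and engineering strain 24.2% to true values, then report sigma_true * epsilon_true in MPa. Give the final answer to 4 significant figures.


sigma_true = sigma_eng * (1 + epsilon_eng)
sigma_true = 375 * (1 + 0.242) = 465.75 MPa
epsilon_true = ln(1 + epsilon_eng)
epsilon_true = ln(1 + 0.242) = 0.216723
sigma_true * epsilon_true = 465.75 * 0.216723 = 100.9 MPa


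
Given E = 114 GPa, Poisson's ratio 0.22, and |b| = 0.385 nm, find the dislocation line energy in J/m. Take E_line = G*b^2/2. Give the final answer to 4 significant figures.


Step 1: G = E / (2*(1+nu))
G = 114 / (2*(1+0.22)) = 46.7213 GPa = 4.67213e+10 Pa
Step 2: E_line = G*b^2/2
b = 0.385 nm = 3.85e-10 m
E_line = 0.5 * 4.67213e+10 * (3.85e-10)^2 = 3.463e-09 J/m


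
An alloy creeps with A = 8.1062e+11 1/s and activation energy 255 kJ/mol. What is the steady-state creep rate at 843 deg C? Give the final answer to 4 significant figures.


rate = A * exp(-Q / (R*T))
T = 843 + 273.15 = 1116.15 K
rate = 8.1062e+11 * exp(-255e3 / (8.314 * 1116.15))
rate = 0.9433 1/s


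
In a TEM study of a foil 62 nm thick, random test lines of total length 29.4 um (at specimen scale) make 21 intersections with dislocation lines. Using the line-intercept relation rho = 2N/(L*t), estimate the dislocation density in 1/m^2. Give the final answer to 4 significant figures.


rho = 2N / (L * t)
L = 29.4 um = 2.94e-05 m, t = 62 nm = 6.2e-08 m
rho = 2 * 21 / (2.94e-05 * 6.2e-08)
rho = 2.304e+13 1/m^2


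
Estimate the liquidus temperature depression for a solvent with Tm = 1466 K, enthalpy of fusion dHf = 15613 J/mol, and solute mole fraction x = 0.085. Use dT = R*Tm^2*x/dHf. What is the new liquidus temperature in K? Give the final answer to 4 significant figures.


dT = R*Tm^2*x / dHf
dT = 8.314 * 1466^2 * 0.085 / 15613
dT = 97.2771 K
T_new = 1466 - 97.2771 = 1369 K


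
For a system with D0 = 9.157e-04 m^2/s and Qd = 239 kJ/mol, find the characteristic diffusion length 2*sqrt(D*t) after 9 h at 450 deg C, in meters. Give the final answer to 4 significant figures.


Step 1: D = D0 * exp(-Qd/(R*T))
T = 723.15 K
D = 9.157e-04 * exp(-239e3 / (8.314 * 723.15)) = 4.98493e-21 m^2/s
Step 2: L = 2*sqrt(D*t)
t = 9 h = 32400 s
L = 2*sqrt(4.98493e-21 * 32400) = 2.542e-08 m


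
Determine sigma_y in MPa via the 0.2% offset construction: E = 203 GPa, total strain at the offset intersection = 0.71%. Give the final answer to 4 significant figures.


Offset strain = 0.002
Elastic strain at yield = total_strain - offset = 7.1e-03 - 0.002 = 5.1e-03
sigma_y = E * elastic_strain = 203000 * 5.1e-03
sigma_y = 1035 MPa


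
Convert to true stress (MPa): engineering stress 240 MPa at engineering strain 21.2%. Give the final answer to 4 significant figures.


sigma_true = sigma_eng * (1 + epsilon_eng)
sigma_true = 240 * (1 + 0.212)
sigma_true = 290.9 MPa


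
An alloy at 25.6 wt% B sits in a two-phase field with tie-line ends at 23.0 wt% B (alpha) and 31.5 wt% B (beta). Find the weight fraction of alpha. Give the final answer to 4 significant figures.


f_alpha = (C_beta - C0) / (C_beta - C_alpha)
f_alpha = (31.5 - 25.6) / (31.5 - 23.0)
f_alpha = 0.6941


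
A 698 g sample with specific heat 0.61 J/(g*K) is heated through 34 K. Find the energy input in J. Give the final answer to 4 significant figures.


Q = m * cp * dT
Q = 698 * 0.61 * 34
Q = 14480 J


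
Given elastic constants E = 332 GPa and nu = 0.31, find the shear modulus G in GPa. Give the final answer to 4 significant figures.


G = E / (2*(1+nu))
G = 332 / (2*(1+0.31))
G = 126.7 GPa


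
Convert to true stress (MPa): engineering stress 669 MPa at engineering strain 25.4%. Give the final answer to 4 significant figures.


sigma_true = sigma_eng * (1 + epsilon_eng)
sigma_true = 669 * (1 + 0.254)
sigma_true = 838.9 MPa


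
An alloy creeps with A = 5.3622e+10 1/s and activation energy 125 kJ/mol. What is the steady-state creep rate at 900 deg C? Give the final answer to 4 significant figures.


rate = A * exp(-Q / (R*T))
T = 900 + 273.15 = 1173.15 K
rate = 5.3622e+10 * exp(-125e3 / (8.314 * 1173.15))
rate = 145700 1/s


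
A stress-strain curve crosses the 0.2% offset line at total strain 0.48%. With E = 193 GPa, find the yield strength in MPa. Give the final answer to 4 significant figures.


Offset strain = 0.002
Elastic strain at yield = total_strain - offset = 4.8e-03 - 0.002 = 2.8e-03
sigma_y = E * elastic_strain = 193000 * 2.8e-03
sigma_y = 540.4 MPa


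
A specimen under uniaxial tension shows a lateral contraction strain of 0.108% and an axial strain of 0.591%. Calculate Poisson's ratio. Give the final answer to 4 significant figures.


nu = -epsilon_lat / epsilon_axial
Lateral strain is contraction (negative), so using magnitudes:
nu = 0.108 / 0.591
nu = 0.1827


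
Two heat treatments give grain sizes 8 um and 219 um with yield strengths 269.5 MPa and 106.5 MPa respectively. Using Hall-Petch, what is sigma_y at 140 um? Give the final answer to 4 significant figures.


sigma_y = sigma0 + k / sqrt(d)
1/sqrt(d1) = 1/sqrt(8e-06) = 353.553;  1/sqrt(d2) = 67.5737
k = (sigma1 - sigma2) / (1/sqrt(d1) - 1/sqrt(d2)) = (269.5 - 106.5) / (353.553 - 67.5737) = 0.569971 MPa*m^0.5
sigma0 = sigma1 - k/sqrt(d1) = 269.5 - 0.569971*353.553 = 67.985 MPa
sigma_y(d3) = 67.985 + 0.569971 / sqrt(1.4e-04) = 116.2 MPa


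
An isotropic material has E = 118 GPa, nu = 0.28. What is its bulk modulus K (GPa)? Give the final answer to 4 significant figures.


K = E / (3*(1-2*nu))
K = 118 / (3*(1-2*0.28))
K = 89.39 GPa


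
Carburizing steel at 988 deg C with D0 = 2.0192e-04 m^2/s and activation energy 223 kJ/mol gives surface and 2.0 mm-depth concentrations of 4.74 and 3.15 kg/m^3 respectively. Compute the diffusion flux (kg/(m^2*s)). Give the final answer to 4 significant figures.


Step 1: D = D0 * exp(-Qd/(R*T))
T = 988 + 273.15 = 1261.15 K
D = 2.0192e-04 * exp(-223e3 / (8.314 * 1261.15)) = 1.17104e-13 m^2/s
Step 2: J = D * (C1 - C2) / dx
J = 1.17104e-13 * (4.74 - 3.15) / 2e-03
J = 9.31e-11 kg/(m^2*s)


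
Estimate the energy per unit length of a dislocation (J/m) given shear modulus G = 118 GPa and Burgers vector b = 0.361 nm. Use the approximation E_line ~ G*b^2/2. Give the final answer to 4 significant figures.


E = G*b^2/2
b = 0.361 nm = 3.61e-10 m
G = 118 GPa = 1.18e+11 Pa
E = 0.5 * 1.18e+11 * (3.61e-10)^2
E = 7.689e-09 J/m


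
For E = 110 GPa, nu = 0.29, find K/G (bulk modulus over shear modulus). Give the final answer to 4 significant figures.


G = E / (2*(1+nu))
G = 110 / (2*(1+0.29)) = 42.6357 GPa
K = E / (3*(1-2*nu))
K = 110 / (3*(1-2*0.29)) = 87.3016 GPa
K/G = 87.3016 / 42.6357 = 2.048


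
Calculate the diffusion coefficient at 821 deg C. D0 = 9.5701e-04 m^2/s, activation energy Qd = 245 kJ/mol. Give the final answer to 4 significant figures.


D = D0 * exp(-Qd / (R*T))
T = 1094.15 K
D = 9.5701e-04 * exp(-245e3 / (8.314 * 1094.15))
D = 1.924e-15 m^2/s


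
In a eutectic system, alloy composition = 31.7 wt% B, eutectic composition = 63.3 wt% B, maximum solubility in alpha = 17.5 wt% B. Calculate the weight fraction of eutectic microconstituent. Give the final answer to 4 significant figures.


f_primary = (C_e - C0) / (C_e - C_alpha_max)
f_primary = (63.3 - 31.7) / (63.3 - 17.5)
f_primary = 0.689956
f_eutectic = 1 - 0.689956 = 0.31
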